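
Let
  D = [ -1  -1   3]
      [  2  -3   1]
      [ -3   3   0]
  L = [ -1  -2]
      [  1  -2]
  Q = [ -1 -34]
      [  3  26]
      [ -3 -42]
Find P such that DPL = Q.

Left-multiply by D⁻¹ and right-multiply by L⁻¹: P = D⁻¹QL⁻¹.
D has determinant -3; D⁻¹ = [[1, -3, -8/3], [1, -3, -7/3], [1, -2, -5/3]].
det L = 4, so L⁻¹ = [[-1/2, 1/2], [-1/4, -1/4]].
D⁻¹Q = [[-2, 0], [-3, -14], [-2, -16]].
P = (D⁻¹Q)L⁻¹ = [[1, -1], [5, 2], [5, 3]].

P = [[1, -1], [5, 2], [5, 3]]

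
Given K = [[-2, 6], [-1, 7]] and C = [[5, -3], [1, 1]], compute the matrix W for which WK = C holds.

W = [[-4, 3], [-1, 1]]

Since K sits to the right of W, W = CK⁻¹.
det K = -8; the adjugate gives K⁻¹ = [[-7/8, 3/4], [-1/8, 1/4]].
W = CK⁻¹ = [[5, -3], [1, 1]] · [[-7/8, 3/4], [-1/8, 1/4]] = [[-4, 3], [-1, 1]].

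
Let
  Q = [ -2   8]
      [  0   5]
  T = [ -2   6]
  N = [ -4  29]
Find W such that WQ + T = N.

W = [[1, 3]]

WQ = N − T = [[-2, 23]].
Q is on the right of W, so right-multiply by Q⁻¹: W = (N − T)Q⁻¹.
det Q = -10; the adjugate gives Q⁻¹ = [[-1/2, 4/5], [0, 1/5]].
W = (N − T)Q⁻¹ = [[1, 3]].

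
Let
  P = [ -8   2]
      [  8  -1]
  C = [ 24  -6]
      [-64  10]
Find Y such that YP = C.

Since P sits to the right of Y, Y = CP⁻¹.
P has determinant -8; P⁻¹ = [[1/8, 1/4], [1, 1]].
Y = CP⁻¹ = [[24, -6], [-64, 10]] · [[1/8, 1/4], [1, 1]] = [[-3, 0], [2, -6]].

Y = [[-3, 0], [2, -6]]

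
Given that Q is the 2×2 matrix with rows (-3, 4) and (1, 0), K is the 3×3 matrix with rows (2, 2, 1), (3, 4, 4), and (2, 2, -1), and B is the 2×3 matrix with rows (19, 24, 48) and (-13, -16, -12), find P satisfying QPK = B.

P = [[-1, -3, -1], [3, -1, -4]]

P = Q⁻¹BK⁻¹ (apply Q⁻¹ on the left and K⁻¹ on the right).
det Q = -4, so Q⁻¹ = [[0, 1], [1/4, 3/4]].
K has determinant -4; K⁻¹ = [[3, -1, -1], [-11/4, 1, 5/4], [1/2, 0, -1/2]].
Q⁻¹B = [[-13, -16, -12], [-5, -6, 3]].
P = (Q⁻¹B)K⁻¹ = [[-1, -3, -1], [3, -1, -4]].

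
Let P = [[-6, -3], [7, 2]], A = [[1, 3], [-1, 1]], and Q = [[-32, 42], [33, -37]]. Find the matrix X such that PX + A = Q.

X = [[4, -4], [3, -5]]

PX = Q − A = [[-33, 39], [34, -38]].
Left-multiplying both sides by P⁻¹ gives X = P⁻¹(Q − A).
det P = 9; the adjugate gives P⁻¹ = [[2/9, 1/3], [-7/9, -2/3]].
X = P⁻¹(Q − A) = [[4, -4], [3, -5]].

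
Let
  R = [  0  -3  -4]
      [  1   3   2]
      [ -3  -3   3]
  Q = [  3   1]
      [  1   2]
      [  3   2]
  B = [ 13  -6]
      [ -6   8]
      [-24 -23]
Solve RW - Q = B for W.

W = [[3, 3], [0, 3], [-4, -1]]

RW = B + Q = [[16, -5], [-5, 10], [-21, -21]].
Left-multiplying both sides by R⁻¹ gives W = R⁻¹(B + Q).
R has determinant 3; R⁻¹ = [[5, 7, 2], [-3, -4, -4/3], [2, 3, 1]].
W = R⁻¹(B + Q) = [[3, 3], [0, 3], [-4, -1]].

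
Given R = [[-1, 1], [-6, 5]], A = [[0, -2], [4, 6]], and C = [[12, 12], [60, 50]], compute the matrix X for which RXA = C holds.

X = R⁻¹CA⁻¹ (apply R⁻¹ on the left and A⁻¹ on the right).
det R = 1; the adjugate gives R⁻¹ = [[5, -1], [6, -1]].
det A = 8, so A⁻¹ = [[3/4, 1/4], [-1/2, 0]].
R⁻¹C = [[0, 10], [12, 22]].
X = (R⁻¹C)A⁻¹ = [[-5, 0], [-2, 3]].

X = [[-5, 0], [-2, 3]]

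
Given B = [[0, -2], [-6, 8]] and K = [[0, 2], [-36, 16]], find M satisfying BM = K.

M = [[6, -4], [0, -1]]

B is on the left of M, so left-multiply by B⁻¹: M = B⁻¹K.
B has determinant -12; B⁻¹ = [[-2/3, -1/6], [-1/2, 0]].
M = B⁻¹K = [[-2/3, -1/6], [-1/2, 0]] · [[0, 2], [-36, 16]] = [[6, -4], [0, -1]].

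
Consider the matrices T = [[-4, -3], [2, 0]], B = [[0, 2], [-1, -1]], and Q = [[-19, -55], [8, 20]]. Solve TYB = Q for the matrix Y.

Y = [[3, -4], [2, -1]]

Y = T⁻¹QB⁻¹ (apply T⁻¹ on the left and B⁻¹ on the right).
det T = 6, so T⁻¹ = [[0, 1/2], [-1/3, -2/3]].
det B = 2; the adjugate gives B⁻¹ = [[-1/2, -1], [1/2, 0]].
T⁻¹Q = [[4, 10], [1, 5]].
Y = (T⁻¹Q)B⁻¹ = [[3, -4], [2, -1]].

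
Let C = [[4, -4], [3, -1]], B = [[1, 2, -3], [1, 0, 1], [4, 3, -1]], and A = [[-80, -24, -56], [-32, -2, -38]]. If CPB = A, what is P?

Left-multiply by C⁻¹ and right-multiply by B⁻¹: P = C⁻¹AB⁻¹.
C has determinant 8; C⁻¹ = [[-1/8, 1/2], [-3/8, 1/2]].
det B = -2; the adjugate gives B⁻¹ = [[3/2, 7/2, -1], [-5/2, -11/2, 2], [-3/2, -5/2, 1]].
C⁻¹A = [[-6, 2, -12], [14, 8, 2]].
P = (C⁻¹A)B⁻¹ = [[4, -2, -2], [-2, 0, 4]].

P = [[4, -2, -2], [-2, 0, 4]]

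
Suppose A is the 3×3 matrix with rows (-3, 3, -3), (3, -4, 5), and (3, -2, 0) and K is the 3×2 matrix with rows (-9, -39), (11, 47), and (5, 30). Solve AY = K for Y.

Since A multiplies Y on the left, Y = A⁻¹K.
A has determinant -3; A⁻¹ = [[-10/3, -2, -1], [-5, -3, -2], [-2, -1, -1]].
Y = A⁻¹K = [[-10/3, -2, -1], [-5, -3, -2], [-2, -1, -1]] · [[-9, -39], [11, 47], [5, 30]] = [[3, 6], [2, -6], [2, 1]].

Y = [[3, 6], [2, -6], [2, 1]]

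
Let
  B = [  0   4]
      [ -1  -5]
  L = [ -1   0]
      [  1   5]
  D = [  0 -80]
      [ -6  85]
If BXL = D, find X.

X = [[-3, 3], [-4, -4]]

X = B⁻¹DL⁻¹ (apply B⁻¹ on the left and L⁻¹ on the right).
det B = 4; the adjugate gives B⁻¹ = [[-5/4, -1], [1/4, 0]].
det L = -5, so L⁻¹ = [[-1, 0], [1/5, 1/5]].
B⁻¹D = [[6, 15], [0, -20]].
X = (B⁻¹D)L⁻¹ = [[-3, 3], [-4, -4]].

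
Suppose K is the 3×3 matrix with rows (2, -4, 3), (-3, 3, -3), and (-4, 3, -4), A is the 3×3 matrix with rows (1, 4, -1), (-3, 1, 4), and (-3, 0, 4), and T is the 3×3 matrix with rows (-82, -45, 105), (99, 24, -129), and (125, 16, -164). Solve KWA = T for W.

W = K⁻¹TA⁻¹ (apply K⁻¹ on the left and A⁻¹ on the right).
K has determinant 3; K⁻¹ = [[-1, -7/3, 1], [0, 4/3, -1], [1, 10/3, -2]].
det A = 1; the adjugate gives A⁻¹ = [[4, -16, 17], [0, 1, -1], [3, -12, 13]].
K⁻¹T = [[-24, 5, 32], [7, 16, -8], [-2, 3, 3]].
W = (K⁻¹T)A⁻¹ = [[0, 5, 3], [4, 0, -1], [1, -1, 2]].

W = [[0, 5, 3], [4, 0, -1], [1, -1, 2]]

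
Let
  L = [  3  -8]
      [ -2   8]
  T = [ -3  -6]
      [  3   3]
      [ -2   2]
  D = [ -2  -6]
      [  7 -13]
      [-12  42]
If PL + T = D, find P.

P = [[1, 1], [0, -2], [0, 5]]

PL = D − T = [[1, 0], [4, -16], [-10, 40]].
L is on the right of P, so right-multiply by L⁻¹: P = (D − T)L⁻¹.
L has determinant 8; L⁻¹ = [[1, 1], [1/4, 3/8]].
P = (D − T)L⁻¹ = [[1, 1], [0, -2], [0, 5]].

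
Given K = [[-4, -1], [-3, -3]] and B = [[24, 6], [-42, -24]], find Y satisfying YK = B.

Y = [[-6, 0], [6, 6]]

Since K sits to the right of Y, Y = BK⁻¹.
det K = 9, so K⁻¹ = [[-1/3, 1/9], [1/3, -4/9]].
Y = BK⁻¹ = [[24, 6], [-42, -24]] · [[-1/3, 1/9], [1/3, -4/9]] = [[-6, 0], [6, 6]].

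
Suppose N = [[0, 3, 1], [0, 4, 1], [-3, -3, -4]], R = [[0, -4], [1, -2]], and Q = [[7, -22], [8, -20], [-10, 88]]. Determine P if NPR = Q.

Isolating P: multiply by N⁻¹ from the left and R⁻¹ from the right, so P = N⁻¹QR⁻¹.
det N = 3; the adjugate gives N⁻¹ = [[-13/3, 3, -1/3], [-1, 1, 0], [4, -3, 0]].
R has determinant 4; R⁻¹ = [[-1/2, 1], [-1/4, 0]].
N⁻¹Q = [[-3, 6], [1, 2], [4, -28]].
P = (N⁻¹Q)R⁻¹ = [[0, -3], [-1, 1], [5, 4]].

P = [[0, -3], [-1, 1], [5, 4]]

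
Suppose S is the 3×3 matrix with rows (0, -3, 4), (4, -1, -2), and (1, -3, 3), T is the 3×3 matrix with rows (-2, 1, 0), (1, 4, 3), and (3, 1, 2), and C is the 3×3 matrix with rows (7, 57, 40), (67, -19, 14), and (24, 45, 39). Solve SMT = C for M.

M = [[-5, 2, 0], [-2, 2, -5], [-1, 5, -4]]

Left-multiply by S⁻¹ and right-multiply by T⁻¹: M = S⁻¹CT⁻¹.
S has determinant -2; S⁻¹ = [[9/2, 3/2, -5], [7, 2, -8], [11/2, 3/2, -6]].
det T = -3; the adjugate gives T⁻¹ = [[-5/3, 2/3, -1], [-7/3, 4/3, -2], [11/3, -5/3, 3]].
S⁻¹C = [[12, 3, 6], [-9, 1, -4], [-5, 15, 7]].
M = (S⁻¹C)T⁻¹ = [[-5, 2, 0], [-2, 2, -5], [-1, 5, -4]].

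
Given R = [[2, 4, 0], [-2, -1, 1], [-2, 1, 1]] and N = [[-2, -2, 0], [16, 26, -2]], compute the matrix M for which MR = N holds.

R is on the right of M, so right-multiply by R⁻¹: M = NR⁻¹.
R has determinant -4; R⁻¹ = [[1/2, 1, -1], [0, -1/2, 1/2], [1, 5/2, -3/2]].
M = NR⁻¹ = [[-2, -2, 0], [16, 26, -2]] · [[1/2, 1, -1], [0, -1/2, 1/2], [1, 5/2, -3/2]] = [[-1, -1, 1], [6, -2, 0]].

M = [[-1, -1, 1], [6, -2, 0]]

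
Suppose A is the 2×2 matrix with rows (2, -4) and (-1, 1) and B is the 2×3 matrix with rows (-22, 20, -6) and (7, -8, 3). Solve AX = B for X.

Since A multiplies X on the left, X = A⁻¹B.
det A = -2, so A⁻¹ = [[-1/2, -2], [-1/2, -1]].
X = A⁻¹B = [[-1/2, -2], [-1/2, -1]] · [[-22, 20, -6], [7, -8, 3]] = [[-3, 6, -3], [4, -2, 0]].

X = [[-3, 6, -3], [4, -2, 0]]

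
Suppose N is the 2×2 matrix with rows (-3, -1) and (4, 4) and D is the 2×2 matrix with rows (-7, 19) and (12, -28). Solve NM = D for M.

M = [[2, -6], [1, -1]]

Since N multiplies M on the left, M = N⁻¹D.
det N = -8, so N⁻¹ = [[-1/2, -1/8], [1/2, 3/8]].
M = N⁻¹D = [[-1/2, -1/8], [1/2, 3/8]] · [[-7, 19], [12, -28]] = [[2, -6], [1, -1]].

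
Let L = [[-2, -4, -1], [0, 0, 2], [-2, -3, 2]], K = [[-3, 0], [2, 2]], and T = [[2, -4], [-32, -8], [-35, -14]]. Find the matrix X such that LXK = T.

X = [[5, 0], [-3, 1], [4, -2]]

X = L⁻¹TK⁻¹ (apply L⁻¹ on the left and K⁻¹ on the right).
det L = 4; the adjugate gives L⁻¹ = [[3/2, 11/4, -2], [-1, -3/2, 1], [0, 1/2, 0]].
K has determinant -6; K⁻¹ = [[-1/3, 0], [1/3, 1/2]].
L⁻¹T = [[-15, 0], [11, 2], [-16, -4]].
X = (L⁻¹T)K⁻¹ = [[5, 0], [-3, 1], [4, -2]].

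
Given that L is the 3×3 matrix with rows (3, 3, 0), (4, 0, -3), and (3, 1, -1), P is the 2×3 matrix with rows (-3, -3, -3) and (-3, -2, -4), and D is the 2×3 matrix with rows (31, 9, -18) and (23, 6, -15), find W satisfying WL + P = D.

WL = D − P = [[34, 12, -15], [26, 8, -11]].
Since L sits to the right of W, W = (D − P)L⁻¹.
L has determinant -6; L⁻¹ = [[-1/2, -1/2, 3/2], [5/6, 1/2, -3/2], [-2/3, -1, 2]].
W = (D − P)L⁻¹ = [[3, 4, 3], [1, 2, 5]].

W = [[3, 4, 3], [1, 2, 5]]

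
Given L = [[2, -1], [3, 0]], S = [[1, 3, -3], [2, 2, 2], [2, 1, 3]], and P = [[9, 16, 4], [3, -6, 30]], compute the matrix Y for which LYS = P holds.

Left-multiply by L⁻¹ and right-multiply by S⁻¹: Y = L⁻¹PS⁻¹.
L has determinant 3; L⁻¹ = [[0, 1/3], [-1, 2/3]].
det S = 4, so S⁻¹ = [[1, -3, 3], [-1/2, 9/4, -2], [-1/2, 5/4, -1]].
L⁻¹P = [[1, -2, 10], [-7, -20, 16]].
Y = (L⁻¹P)S⁻¹ = [[-3, 5, -3], [-5, -4, 3]].

Y = [[-3, 5, -3], [-5, -4, 3]]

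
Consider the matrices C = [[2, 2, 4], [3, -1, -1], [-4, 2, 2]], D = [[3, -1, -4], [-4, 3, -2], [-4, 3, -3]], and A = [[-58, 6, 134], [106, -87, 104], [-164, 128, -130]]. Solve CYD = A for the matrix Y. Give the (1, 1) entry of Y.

-4

Y = C⁻¹AD⁻¹ (apply C⁻¹ on the left and D⁻¹ on the right).
C has determinant 4; C⁻¹ = [[0, 1, 1/2], [-1/2, 5, 7/2], [1/2, -3, -2]].
det D = -5, so D⁻¹ = [[3/5, 3, -14/5], [4/5, 5, -22/5], [0, 1, -1]].
C⁻¹A = [[24, -23, 39], [-15, 10, -2], [-19, 8, 15]].
Y = (C⁻¹A)D⁻¹ = [[-4, -4, -5], [-1, 3, 0], [-5, -2, 3]].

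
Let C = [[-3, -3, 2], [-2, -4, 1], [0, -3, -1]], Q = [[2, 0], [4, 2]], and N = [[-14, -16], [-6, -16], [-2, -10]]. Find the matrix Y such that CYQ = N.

Isolating Y: multiply by C⁻¹ from the left and Q⁻¹ from the right, so Y = C⁻¹NQ⁻¹.
det C = -3, so C⁻¹ = [[-7/3, 3, -5/3], [2/3, -1, 1/3], [-2, 3, -2]].
Q has determinant 4; Q⁻¹ = [[1/2, 0], [-1, 1/2]].
C⁻¹N = [[18, 6], [-4, 2], [14, 4]].
Y = (C⁻¹N)Q⁻¹ = [[3, 3], [-4, 1], [3, 2]].

Y = [[3, 3], [-4, 1], [3, 2]]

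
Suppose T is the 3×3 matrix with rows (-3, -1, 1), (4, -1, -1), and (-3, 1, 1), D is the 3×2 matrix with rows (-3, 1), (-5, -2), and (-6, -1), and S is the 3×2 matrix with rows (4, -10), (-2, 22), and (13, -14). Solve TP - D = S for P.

P = [[0, 5], [3, -3], [4, 3]]

TP = S + D = [[1, -9], [-7, 20], [7, -15]].
Left-multiplying both sides by T⁻¹ gives P = T⁻¹(S + D).
T has determinant 2; T⁻¹ = [[0, 1, 1], [-1/2, 0, 1/2], [1/2, 3, 7/2]].
P = T⁻¹(S + D) = [[0, 5], [3, -3], [4, 3]].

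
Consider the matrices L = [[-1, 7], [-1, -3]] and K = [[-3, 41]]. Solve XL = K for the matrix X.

Right-multiplying both sides by L⁻¹ gives X = KL⁻¹.
det L = 10, so L⁻¹ = [[-3/10, -7/10], [1/10, -1/10]].
X = KL⁻¹ = [[-3, 41]] · [[-3/10, -7/10], [1/10, -1/10]] = [[5, -2]].

X = [[5, -2]]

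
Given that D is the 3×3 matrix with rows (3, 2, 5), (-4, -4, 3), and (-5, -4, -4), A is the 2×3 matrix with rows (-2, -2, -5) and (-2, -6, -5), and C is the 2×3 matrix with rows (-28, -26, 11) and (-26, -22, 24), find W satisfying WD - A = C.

W = [[2, 4, 4], [4, 5, 4]]

WD = C + A = [[-30, -28, 6], [-28, -28, 19]].
Right-multiplying both sides by D⁻¹ gives W = (C + A)D⁻¹.
det D = 2, so D⁻¹ = [[14, -6, 13], [-31/2, 13/2, -29/2], [-2, 1, -2]].
W = (C + A)D⁻¹ = [[2, 4, 4], [4, 5, 4]].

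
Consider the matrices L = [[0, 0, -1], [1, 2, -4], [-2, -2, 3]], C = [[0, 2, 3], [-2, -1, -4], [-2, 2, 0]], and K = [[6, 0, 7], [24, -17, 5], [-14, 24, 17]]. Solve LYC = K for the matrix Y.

Y = [[-1, 3, -1], [0, 1, -2], [3, 4, -1]]

Y = L⁻¹KC⁻¹ (apply L⁻¹ on the left and C⁻¹ on the right).
det L = -2, so L⁻¹ = [[1, -1, -1], [-5/2, 1, 1/2], [-1, 0, 0]].
det C = -2; the adjugate gives C⁻¹ = [[-4, -3, 5/2], [-4, -3, 3], [3, 2, -2]].
L⁻¹K = [[-4, -7, -15], [2, -5, -4], [-6, 0, -7]].
Y = (L⁻¹K)C⁻¹ = [[-1, 3, -1], [0, 1, -2], [3, 4, -1]].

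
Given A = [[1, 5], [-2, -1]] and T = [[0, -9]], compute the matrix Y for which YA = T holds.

Y = [[-2, -1]]

Right-multiplying both sides by A⁻¹ gives Y = TA⁻¹.
det A = 9, so A⁻¹ = [[-1/9, -5/9], [2/9, 1/9]].
Y = TA⁻¹ = [[0, -9]] · [[-1/9, -5/9], [2/9, 1/9]] = [[-2, -1]].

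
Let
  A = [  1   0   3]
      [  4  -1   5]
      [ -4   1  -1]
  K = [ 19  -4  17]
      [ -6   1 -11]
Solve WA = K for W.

Right-multiplying both sides by A⁻¹ gives W = KA⁻¹.
det A = -4; the adjugate gives A⁻¹ = [[1, -3/4, -3/4], [4, -11/4, -7/4], [0, 1/4, 1/4]].
W = KA⁻¹ = [[19, -4, 17], [-6, 1, -11]] · [[1, -3/4, -3/4], [4, -11/4, -7/4], [0, 1/4, 1/4]] = [[3, 1, -3], [-2, -1, 0]].

W = [[3, 1, -3], [-2, -1, 0]]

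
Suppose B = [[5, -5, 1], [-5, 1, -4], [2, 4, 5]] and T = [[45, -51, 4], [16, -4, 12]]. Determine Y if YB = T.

Right-multiplying both sides by B⁻¹ gives Y = TB⁻¹.
det B = -2, so B⁻¹ = [[-21/2, -29/2, -19/2], [-17/2, -23/2, -15/2], [11, 15, 10]].
Y = TB⁻¹ = [[45, -51, 4], [16, -4, 12]] · [[-21/2, -29/2, -19/2], [-17/2, -23/2, -15/2], [11, 15, 10]] = [[5, -6, -5], [-2, -6, -2]].

Y = [[5, -6, -5], [-2, -6, -2]]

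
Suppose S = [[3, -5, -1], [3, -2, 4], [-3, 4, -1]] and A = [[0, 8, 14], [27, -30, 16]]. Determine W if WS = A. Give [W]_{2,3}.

0

S is on the right of W, so right-multiply by S⁻¹: W = AS⁻¹.
S has determinant -3; S⁻¹ = [[14/3, 3, 22/3], [3, 2, 5], [-2, -1, -3]].
W = AS⁻¹ = [[0, 8, 14], [27, -30, 16]] · [[14/3, 3, 22/3], [3, 2, 5], [-2, -1, -3]] = [[-4, 2, -2], [4, 5, 0]].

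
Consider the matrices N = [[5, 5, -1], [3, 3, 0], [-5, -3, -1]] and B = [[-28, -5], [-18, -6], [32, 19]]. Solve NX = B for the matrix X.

X = [[-6, -4], [0, 2], [-2, -5]]

Left-multiplying both sides by N⁻¹ gives X = N⁻¹B.
det N = -6, so N⁻¹ = [[1/2, -4/3, -1/2], [-1/2, 5/3, 1/2], [-1, 5/3, 0]].
X = N⁻¹B = [[1/2, -4/3, -1/2], [-1/2, 5/3, 1/2], [-1, 5/3, 0]] · [[-28, -5], [-18, -6], [32, 19]] = [[-6, -4], [0, 2], [-2, -5]].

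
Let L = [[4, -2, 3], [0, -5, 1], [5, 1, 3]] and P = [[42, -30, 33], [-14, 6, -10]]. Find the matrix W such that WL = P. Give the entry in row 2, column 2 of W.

Since L sits to the right of W, W = PL⁻¹.
det L = 1, so L⁻¹ = [[-16, 9, 13], [5, -3, -4], [25, -14, -20]].
W = PL⁻¹ = [[42, -30, 33], [-14, 6, -10]] · [[-16, 9, 13], [5, -3, -4], [25, -14, -20]] = [[3, 6, 6], [4, -4, -6]].

-4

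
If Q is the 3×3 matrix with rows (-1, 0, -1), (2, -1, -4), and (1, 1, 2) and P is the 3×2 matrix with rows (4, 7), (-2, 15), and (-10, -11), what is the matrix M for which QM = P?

Q is on the left of M, so left-multiply by Q⁻¹: M = Q⁻¹P.
det Q = -5; the adjugate gives Q⁻¹ = [[-2/5, 1/5, 1/5], [8/5, 1/5, 6/5], [-3/5, -1/5, -1/5]].
M = Q⁻¹P = [[-2/5, 1/5, 1/5], [8/5, 1/5, 6/5], [-3/5, -1/5, -1/5]] · [[4, 7], [-2, 15], [-10, -11]] = [[-4, -2], [-6, 1], [0, -5]].

M = [[-4, -2], [-6, 1], [0, -5]]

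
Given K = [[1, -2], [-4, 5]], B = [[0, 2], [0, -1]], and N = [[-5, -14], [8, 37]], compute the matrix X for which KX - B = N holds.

X = [[3, -4], [4, 4]]

KX = N + B = [[-5, -12], [8, 36]].
Since K multiplies X on the left, X = K⁻¹(N + B).
det K = -3, so K⁻¹ = [[-5/3, -2/3], [-4/3, -1/3]].
X = K⁻¹(N + B) = [[3, -4], [4, 4]].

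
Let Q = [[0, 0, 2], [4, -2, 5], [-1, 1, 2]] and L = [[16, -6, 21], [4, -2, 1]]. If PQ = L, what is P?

Q is on the right of P, so right-multiply by Q⁻¹: P = LQ⁻¹.
det Q = 4, so Q⁻¹ = [[-9/4, 1/2, 1], [-13/4, 1/2, 2], [1/2, 0, 0]].
P = LQ⁻¹ = [[16, -6, 21], [4, -2, 1]] · [[-9/4, 1/2, 1], [-13/4, 1/2, 2], [1/2, 0, 0]] = [[-6, 5, 4], [-2, 1, 0]].

P = [[-6, 5, 4], [-2, 1, 0]]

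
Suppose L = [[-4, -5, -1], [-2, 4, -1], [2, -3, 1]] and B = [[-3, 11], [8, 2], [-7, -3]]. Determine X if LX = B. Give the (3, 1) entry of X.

-6

L is on the left of X, so left-multiply by L⁻¹: X = L⁻¹B.
det L = -2, so L⁻¹ = [[-1/2, -4, -9/2], [0, 1, 1], [1, 11, 13]].
X = L⁻¹B = [[-1/2, -4, -9/2], [0, 1, 1], [1, 11, 13]] · [[-3, 11], [8, 2], [-7, -3]] = [[1, 0], [1, -1], [-6, -6]].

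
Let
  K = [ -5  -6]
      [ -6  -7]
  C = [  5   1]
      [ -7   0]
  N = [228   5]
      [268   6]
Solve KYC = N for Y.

Y = [[-1, 1], [0, 4]]

Isolating Y: multiply by K⁻¹ from the left and C⁻¹ from the right, so Y = K⁻¹NC⁻¹.
K has determinant -1; K⁻¹ = [[7, -6], [-6, 5]].
det C = 7, so C⁻¹ = [[0, -1/7], [1, 5/7]].
K⁻¹N = [[-12, -1], [-28, 0]].
Y = (K⁻¹N)C⁻¹ = [[-1, 1], [0, 4]].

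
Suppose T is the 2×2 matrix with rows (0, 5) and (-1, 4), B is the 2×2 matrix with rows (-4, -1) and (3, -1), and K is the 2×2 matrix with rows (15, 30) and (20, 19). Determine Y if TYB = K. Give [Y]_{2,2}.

Y = T⁻¹KB⁻¹ (apply T⁻¹ on the left and B⁻¹ on the right).
T has determinant 5; T⁻¹ = [[4/5, -1], [1/5, 0]].
B has determinant 7; B⁻¹ = [[-1/7, 1/7], [-3/7, -4/7]].
T⁻¹K = [[-8, 5], [3, 6]].
Y = (T⁻¹K)B⁻¹ = [[-1, -4], [-3, -3]].

-3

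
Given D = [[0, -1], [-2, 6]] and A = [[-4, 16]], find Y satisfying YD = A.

Right-multiplying both sides by D⁻¹ gives Y = AD⁻¹.
det D = -2, so D⁻¹ = [[-3, -1/2], [-1, 0]].
Y = AD⁻¹ = [[-4, 16]] · [[-3, -1/2], [-1, 0]] = [[-4, 2]].

Y = [[-4, 2]]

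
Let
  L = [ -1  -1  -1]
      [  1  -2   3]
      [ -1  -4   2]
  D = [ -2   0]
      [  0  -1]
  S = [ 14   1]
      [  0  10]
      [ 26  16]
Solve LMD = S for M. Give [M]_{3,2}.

-4

M = L⁻¹SD⁻¹ (apply L⁻¹ on the left and D⁻¹ on the right).
L has determinant 3; L⁻¹ = [[8/3, 2, -5/3], [-5/3, -1, 2/3], [-2, -1, 1]].
D has determinant 2; D⁻¹ = [[-1/2, 0], [0, -1]].
L⁻¹S = [[-6, -4], [-6, -1], [-2, 4]].
M = (L⁻¹S)D⁻¹ = [[3, 4], [3, 1], [1, -4]].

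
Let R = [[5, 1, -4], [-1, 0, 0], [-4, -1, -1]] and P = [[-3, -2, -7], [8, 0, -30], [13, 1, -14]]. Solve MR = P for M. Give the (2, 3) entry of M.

6

Right-multiplying both sides by R⁻¹ gives M = PR⁻¹.
det R = -5; the adjugate gives R⁻¹ = [[0, -1, 0], [1/5, 21/5, -4/5], [-1/5, -1/5, -1/5]].
M = PR⁻¹ = [[-3, -2, -7], [8, 0, -30], [13, 1, -14]] · [[0, -1, 0], [1/5, 21/5, -4/5], [-1/5, -1/5, -1/5]] = [[1, -4, 3], [6, -2, 6], [3, -6, 2]].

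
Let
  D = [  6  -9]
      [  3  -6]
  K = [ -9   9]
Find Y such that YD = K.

Right-multiplying both sides by D⁻¹ gives Y = KD⁻¹.
D has determinant -9; D⁻¹ = [[2/3, -1], [1/3, -2/3]].
Y = KD⁻¹ = [[-9, 9]] · [[2/3, -1], [1/3, -2/3]] = [[-3, 3]].

Y = [[-3, 3]]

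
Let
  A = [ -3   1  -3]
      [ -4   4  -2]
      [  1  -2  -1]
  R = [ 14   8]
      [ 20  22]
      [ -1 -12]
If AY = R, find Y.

Y = [[3, -5], [5, 2], [-6, 3]]

A is on the left of Y, so left-multiply by A⁻¹: Y = A⁻¹R.
det A = 6; the adjugate gives A⁻¹ = [[-4/3, 7/6, 5/3], [-1, 1, 1], [2/3, -5/6, -4/3]].
Y = A⁻¹R = [[-4/3, 7/6, 5/3], [-1, 1, 1], [2/3, -5/6, -4/3]] · [[14, 8], [20, 22], [-1, -12]] = [[3, -5], [5, 2], [-6, 3]].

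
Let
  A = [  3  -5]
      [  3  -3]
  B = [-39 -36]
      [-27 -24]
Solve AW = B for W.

Since A multiplies W on the left, W = A⁻¹B.
A has determinant 6; A⁻¹ = [[-1/2, 5/6], [-1/2, 1/2]].
W = A⁻¹B = [[-1/2, 5/6], [-1/2, 1/2]] · [[-39, -36], [-27, -24]] = [[-3, -2], [6, 6]].

W = [[-3, -2], [6, 6]]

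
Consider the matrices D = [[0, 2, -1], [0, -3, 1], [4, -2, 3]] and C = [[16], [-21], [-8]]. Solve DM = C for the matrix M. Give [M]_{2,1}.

D is on the left of M, so left-multiply by D⁻¹: M = D⁻¹C.
D has determinant -4; D⁻¹ = [[7/4, 1, 1/4], [-1, -1, 0], [-3, -2, 0]].
M = D⁻¹C = [[7/4, 1, 1/4], [-1, -1, 0], [-3, -2, 0]] · [[16], [-21], [-8]] = [[5], [5], [-6]].

5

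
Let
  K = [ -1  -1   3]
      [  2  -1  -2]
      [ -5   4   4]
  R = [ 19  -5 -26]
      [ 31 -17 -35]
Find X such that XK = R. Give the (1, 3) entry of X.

Right-multiplying both sides by K⁻¹ gives X = RK⁻¹.
det K = 3; the adjugate gives K⁻¹ = [[4/3, 16/3, 5/3], [2/3, 11/3, 4/3], [1, 3, 1]].
X = RK⁻¹ = [[19, -5, -26], [31, -17, -35]] · [[4/3, 16/3, 5/3], [2/3, 11/3, 4/3], [1, 3, 1]] = [[-4, 5, -1], [-5, -2, -6]].

-1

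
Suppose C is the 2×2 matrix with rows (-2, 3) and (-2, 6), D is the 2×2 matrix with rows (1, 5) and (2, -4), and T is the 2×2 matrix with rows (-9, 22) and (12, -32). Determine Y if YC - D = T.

Y = [[-1, 5], [-2, -5]]

YC = T + D = [[-8, 27], [14, -36]].
Since C sits to the right of Y, Y = (T + D)C⁻¹.
det C = -6; the adjugate gives C⁻¹ = [[-1, 1/2], [-1/3, 1/3]].
Y = (T + D)C⁻¹ = [[-1, 5], [-2, -5]].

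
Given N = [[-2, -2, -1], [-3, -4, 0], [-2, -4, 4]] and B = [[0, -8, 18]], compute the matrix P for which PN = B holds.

Since N sits to the right of P, P = BN⁻¹.
det N = 4; the adjugate gives N⁻¹ = [[-4, 3, -1], [3, -5/2, 3/4], [1, -1, 1/2]].
P = BN⁻¹ = [[0, -8, 18]] · [[-4, 3, -1], [3, -5/2, 3/4], [1, -1, 1/2]] = [[-6, 2, 3]].

P = [[-6, 2, 3]]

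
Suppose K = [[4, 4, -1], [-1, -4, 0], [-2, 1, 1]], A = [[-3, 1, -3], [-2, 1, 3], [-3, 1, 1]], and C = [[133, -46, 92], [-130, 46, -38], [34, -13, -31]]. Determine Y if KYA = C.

Y = [[-5, 0, 3], [-5, -2, -4], [-3, -3, 0]]

Isolating Y: multiply by K⁻¹ from the left and A⁻¹ from the right, so Y = K⁻¹CA⁻¹.
det K = -3; the adjugate gives K⁻¹ = [[4/3, 5/3, 4/3], [-1/3, -2/3, -1/3], [3, 4, 4]].
A has determinant -4; A⁻¹ = [[1/2, 1, -3/2], [7/4, 3, -15/4], [-1/4, 0, 1/4]].
K⁻¹C = [[6, -2, 18], [31, -11, 5], [15, -6, 0]].
Y = (K⁻¹C)A⁻¹ = [[-5, 0, 3], [-5, -2, -4], [-3, -3, 0]].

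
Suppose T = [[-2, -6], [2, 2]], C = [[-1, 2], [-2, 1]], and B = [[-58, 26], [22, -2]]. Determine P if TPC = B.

P = [[4, -3], [-1, -4]]

P = T⁻¹BC⁻¹ (apply T⁻¹ on the left and C⁻¹ on the right).
T has determinant 8; T⁻¹ = [[1/4, 3/4], [-1/4, -1/4]].
C has determinant 3; C⁻¹ = [[1/3, -2/3], [2/3, -1/3]].
T⁻¹B = [[2, 5], [9, -6]].
P = (T⁻¹B)C⁻¹ = [[4, -3], [-1, -4]].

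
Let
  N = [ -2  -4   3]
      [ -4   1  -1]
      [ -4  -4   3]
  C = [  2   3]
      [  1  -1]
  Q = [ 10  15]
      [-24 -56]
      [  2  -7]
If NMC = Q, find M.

M = [[3, -2], [1, 4], [5, 4]]

M = N⁻¹QC⁻¹ (apply N⁻¹ on the left and C⁻¹ on the right).
N has determinant -2; N⁻¹ = [[1/2, 0, -1/2], [-8, -3, 7], [-10, -4, 9]].
C has determinant -5; C⁻¹ = [[1/5, 3/5], [1/5, -2/5]].
N⁻¹Q = [[4, 11], [6, -1], [14, 11]].
M = (N⁻¹Q)C⁻¹ = [[3, -2], [1, 4], [5, 4]].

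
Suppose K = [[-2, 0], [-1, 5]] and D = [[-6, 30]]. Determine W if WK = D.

W = [[0, 6]]

Since K sits to the right of W, W = DK⁻¹.
det K = -10, so K⁻¹ = [[-1/2, 0], [-1/10, 1/5]].
W = DK⁻¹ = [[-6, 30]] · [[-1/2, 0], [-1/10, 1/5]] = [[0, 6]].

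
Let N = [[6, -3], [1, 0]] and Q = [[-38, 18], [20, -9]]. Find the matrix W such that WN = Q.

N is on the right of W, so right-multiply by N⁻¹: W = QN⁻¹.
N has determinant 3; N⁻¹ = [[0, 1], [-1/3, 2]].
W = QN⁻¹ = [[-38, 18], [20, -9]] · [[0, 1], [-1/3, 2]] = [[-6, -2], [3, 2]].

W = [[-6, -2], [3, 2]]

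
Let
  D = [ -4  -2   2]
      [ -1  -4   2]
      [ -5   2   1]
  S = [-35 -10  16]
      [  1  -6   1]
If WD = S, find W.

W = [[3, 3, 4], [4, -2, -3]]

Since D sits to the right of W, W = SD⁻¹.
D has determinant 6; D⁻¹ = [[-4/3, 1, 2/3], [-3/2, 1, 1], [-11/3, 3, 7/3]].
W = SD⁻¹ = [[-35, -10, 16], [1, -6, 1]] · [[-4/3, 1, 2/3], [-3/2, 1, 1], [-11/3, 3, 7/3]] = [[3, 3, 4], [4, -2, -3]].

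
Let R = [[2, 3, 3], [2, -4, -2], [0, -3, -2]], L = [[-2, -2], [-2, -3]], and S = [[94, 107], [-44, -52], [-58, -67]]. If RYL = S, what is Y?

Isolating Y: multiply by R⁻¹ from the left and L⁻¹ from the right, so Y = R⁻¹SL⁻¹.
det R = -2; the adjugate gives R⁻¹ = [[-1, 3/2, -3], [-2, 2, -5], [3, -3, 7]].
L has determinant 2; L⁻¹ = [[-3/2, 1], [1, -1]].
R⁻¹S = [[14, 16], [14, 17], [8, 8]].
Y = (R⁻¹S)L⁻¹ = [[-5, -2], [-4, -3], [-4, 0]].

Y = [[-5, -2], [-4, -3], [-4, 0]]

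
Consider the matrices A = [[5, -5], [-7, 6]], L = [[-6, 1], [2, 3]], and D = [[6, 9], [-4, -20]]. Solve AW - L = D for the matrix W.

AW = D + L = [[0, 10], [-2, -17]].
A is on the left of W, so left-multiply by A⁻¹: W = A⁻¹(D + L).
det A = -5, so A⁻¹ = [[-6/5, -1], [-7/5, -1]].
W = A⁻¹(D + L) = [[2, 5], [2, 3]].

W = [[2, 5], [2, 3]]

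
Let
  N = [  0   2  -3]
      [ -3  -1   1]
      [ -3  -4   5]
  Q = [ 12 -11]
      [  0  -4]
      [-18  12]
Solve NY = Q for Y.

Y = [[-2, 3], [6, -4], [0, 1]]

N is on the left of Y, so left-multiply by N⁻¹: Y = N⁻¹Q.
det N = -3, so N⁻¹ = [[1/3, -2/3, 1/3], [-4, 3, -3], [-3, 2, -2]].
Y = N⁻¹Q = [[1/3, -2/3, 1/3], [-4, 3, -3], [-3, 2, -2]] · [[12, -11], [0, -4], [-18, 12]] = [[-2, 3], [6, -4], [0, 1]].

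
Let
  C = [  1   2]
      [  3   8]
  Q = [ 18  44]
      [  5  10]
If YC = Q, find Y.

Y = [[6, 4], [5, 0]]

Since C sits to the right of Y, Y = QC⁻¹.
det C = 2, so C⁻¹ = [[4, -1], [-3/2, 1/2]].
Y = QC⁻¹ = [[18, 44], [5, 10]] · [[4, -1], [-3/2, 1/2]] = [[6, 4], [5, 0]].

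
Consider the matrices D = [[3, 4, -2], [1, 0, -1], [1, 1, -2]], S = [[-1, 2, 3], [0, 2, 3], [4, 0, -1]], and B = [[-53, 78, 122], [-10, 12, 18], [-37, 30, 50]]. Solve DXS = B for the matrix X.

X = [[5, -2, 3], [2, 4, -2], [-5, 2, 3]]

Left-multiply by D⁻¹ and right-multiply by S⁻¹: X = D⁻¹BS⁻¹.
det D = 5; the adjugate gives D⁻¹ = [[1/5, 6/5, -4/5], [1/5, -4/5, 1/5], [1/5, 1/5, -4/5]].
det S = 2; the adjugate gives S⁻¹ = [[-1, 1, 0], [6, -11/2, 3/2], [-4, 4, -1]].
D⁻¹B = [[7, 6, 6], [-10, 12, 20], [17, -6, -12]].
X = (D⁻¹B)S⁻¹ = [[5, -2, 3], [2, 4, -2], [-5, 2, 3]].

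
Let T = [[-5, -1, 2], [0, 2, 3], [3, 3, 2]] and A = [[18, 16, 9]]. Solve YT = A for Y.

Since T sits to the right of Y, Y = AT⁻¹.
det T = 4, so T⁻¹ = [[-5/4, 2, -7/4], [9/4, -4, 15/4], [-3/2, 3, -5/2]].
Y = AT⁻¹ = [[18, 16, 9]] · [[-5/4, 2, -7/4], [9/4, -4, 15/4], [-3/2, 3, -5/2]] = [[0, -1, 6]].

Y = [[0, -1, 6]]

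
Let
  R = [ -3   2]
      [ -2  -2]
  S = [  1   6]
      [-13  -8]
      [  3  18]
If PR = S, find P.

P = [[1, -2], [1, 5], [3, -6]]

Since R sits to the right of P, P = SR⁻¹.
R has determinant 10; R⁻¹ = [[-1/5, -1/5], [1/5, -3/10]].
P = SR⁻¹ = [[1, 6], [-13, -8], [3, 18]] · [[-1/5, -1/5], [1/5, -3/10]] = [[1, -2], [1, 5], [3, -6]].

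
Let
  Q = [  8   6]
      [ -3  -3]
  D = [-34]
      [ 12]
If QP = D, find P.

Left-multiplying both sides by Q⁻¹ gives P = Q⁻¹D.
det Q = -6, so Q⁻¹ = [[1/2, 1], [-1/2, -4/3]].
P = Q⁻¹D = [[1/2, 1], [-1/2, -4/3]] · [[-34], [12]] = [[-5], [1]].

P = [[-5], [1]]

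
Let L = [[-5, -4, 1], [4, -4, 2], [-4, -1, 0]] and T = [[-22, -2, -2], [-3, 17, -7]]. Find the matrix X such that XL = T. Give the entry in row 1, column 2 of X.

-4

Right-multiplying both sides by L⁻¹ gives X = TL⁻¹.
det L = 2, so L⁻¹ = [[1, -1/2, -2], [-4, 2, 7], [-10, 11/2, 18]].
X = TL⁻¹ = [[-22, -2, -2], [-3, 17, -7]] · [[1, -1/2, -2], [-4, 2, 7], [-10, 11/2, 18]] = [[6, -4, -6], [-1, -3, -1]].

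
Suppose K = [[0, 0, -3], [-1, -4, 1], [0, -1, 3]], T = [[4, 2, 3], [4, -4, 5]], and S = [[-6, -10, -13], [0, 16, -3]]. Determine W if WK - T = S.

W = [[4, 2, 0], [2, -4, 4]]

WK = S + T = [[-2, -8, -10], [4, 12, 2]].
Since K sits to the right of W, W = (S + T)K⁻¹.
K has determinant -3; K⁻¹ = [[11/3, -1, 4], [-1, 0, -1], [-1/3, 0, 0]].
W = (S + T)K⁻¹ = [[4, 2, 0], [2, -4, 4]].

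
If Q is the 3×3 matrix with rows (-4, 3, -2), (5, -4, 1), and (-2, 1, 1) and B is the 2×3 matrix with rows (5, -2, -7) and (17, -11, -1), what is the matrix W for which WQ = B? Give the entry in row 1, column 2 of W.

Q is on the right of W, so right-multiply by Q⁻¹: W = BQ⁻¹.
det Q = 5; the adjugate gives Q⁻¹ = [[-1, -1, -1], [-7/5, -8/5, -6/5], [-3/5, -2/5, 1/5]].
W = BQ⁻¹ = [[5, -2, -7], [17, -11, -1]] · [[-1, -1, -1], [-7/5, -8/5, -6/5], [-3/5, -2/5, 1/5]] = [[2, 1, -4], [-1, 1, -4]].

1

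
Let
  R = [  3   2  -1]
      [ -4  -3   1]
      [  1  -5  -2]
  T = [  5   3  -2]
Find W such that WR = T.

Right-multiplying both sides by R⁻¹ gives W = TR⁻¹.
det R = -4; the adjugate gives R⁻¹ = [[-11/4, -9/4, 1/4], [7/4, 5/4, -1/4], [-23/4, -17/4, 1/4]].
W = TR⁻¹ = [[5, 3, -2]] · [[-11/4, -9/4, 1/4], [7/4, 5/4, -1/4], [-23/4, -17/4, 1/4]] = [[3, 1, 0]].

W = [[3, 1, 0]]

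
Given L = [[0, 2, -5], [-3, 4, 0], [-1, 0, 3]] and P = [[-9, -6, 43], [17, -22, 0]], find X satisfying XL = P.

L is on the right of X, so right-multiply by L⁻¹: X = PL⁻¹.
L has determinant -2; L⁻¹ = [[-6, 3, -10], [-9/2, 5/2, -15/2], [-2, 1, -3]].
X = PL⁻¹ = [[-9, -6, 43], [17, -22, 0]] · [[-6, 3, -10], [-9/2, 5/2, -15/2], [-2, 1, -3]] = [[-5, 1, 6], [-3, -4, -5]].

X = [[-5, 1, 6], [-3, -4, -5]]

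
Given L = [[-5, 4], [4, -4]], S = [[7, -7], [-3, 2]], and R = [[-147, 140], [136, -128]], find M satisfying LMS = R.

M = [[2, 1], [-2, 3]]

Isolating M: multiply by L⁻¹ from the left and S⁻¹ from the right, so M = L⁻¹RS⁻¹.
det L = 4, so L⁻¹ = [[-1, -1], [-1, -5/4]].
det S = -7; the adjugate gives S⁻¹ = [[-2/7, -1], [-3/7, -1]].
L⁻¹R = [[11, -12], [-23, 20]].
M = (L⁻¹R)S⁻¹ = [[2, 1], [-2, 3]].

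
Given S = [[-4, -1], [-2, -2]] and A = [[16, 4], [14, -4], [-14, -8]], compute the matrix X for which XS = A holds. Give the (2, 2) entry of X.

Since S sits to the right of X, X = AS⁻¹.
det S = 6, so S⁻¹ = [[-1/3, 1/6], [1/3, -2/3]].
X = AS⁻¹ = [[16, 4], [14, -4], [-14, -8]] · [[-1/3, 1/6], [1/3, -2/3]] = [[-4, 0], [-6, 5], [2, 3]].

5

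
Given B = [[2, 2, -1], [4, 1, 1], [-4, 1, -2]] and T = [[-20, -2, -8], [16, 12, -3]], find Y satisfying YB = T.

Y = [[2, -6, 0], [4, 3, 1]]

Since B sits to the right of Y, Y = TB⁻¹.
det B = -6, so B⁻¹ = [[1/2, -1/2, -1/2], [-2/3, 4/3, 1], [-4/3, 5/3, 1]].
Y = TB⁻¹ = [[-20, -2, -8], [16, 12, -3]] · [[1/2, -1/2, -1/2], [-2/3, 4/3, 1], [-4/3, 5/3, 1]] = [[2, -6, 0], [4, 3, 1]].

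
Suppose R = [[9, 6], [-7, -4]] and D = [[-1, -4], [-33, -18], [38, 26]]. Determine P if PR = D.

R is on the right of P, so right-multiply by R⁻¹: P = DR⁻¹.
det R = 6, so R⁻¹ = [[-2/3, -1], [7/6, 3/2]].
P = DR⁻¹ = [[-1, -4], [-33, -18], [38, 26]] · [[-2/3, -1], [7/6, 3/2]] = [[-4, -5], [1, 6], [5, 1]].

P = [[-4, -5], [1, 6], [5, 1]]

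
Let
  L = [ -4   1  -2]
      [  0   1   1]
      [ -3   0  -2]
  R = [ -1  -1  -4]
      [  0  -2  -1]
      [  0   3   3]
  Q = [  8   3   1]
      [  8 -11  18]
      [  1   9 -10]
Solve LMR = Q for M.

M = L⁻¹QR⁻¹ (apply L⁻¹ on the left and R⁻¹ on the right).
det L = -1; the adjugate gives L⁻¹ = [[2, -2, -3], [3, -2, -4], [-3, 3, 4]].
det R = 3; the adjugate gives R⁻¹ = [[-1, -3, -7/3], [0, -1, -1/3], [0, 1, 2/3]].
L⁻¹Q = [[-3, 1, -4], [4, -5, 7], [4, -6, 11]].
M = (L⁻¹Q)R⁻¹ = [[3, 4, 4], [-4, 0, -3], [-4, 5, 0]].

M = [[3, 4, 4], [-4, 0, -3], [-4, 5, 0]]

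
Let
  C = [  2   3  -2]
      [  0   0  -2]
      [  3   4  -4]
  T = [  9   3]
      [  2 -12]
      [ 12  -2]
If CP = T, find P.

P = [[-4, 6], [5, 1], [-1, 6]]

Left-multiplying both sides by C⁻¹ gives P = C⁻¹T.
det C = -2; the adjugate gives C⁻¹ = [[-4, -2, 3], [3, 1, -2], [0, -1/2, 0]].
P = C⁻¹T = [[-4, -2, 3], [3, 1, -2], [0, -1/2, 0]] · [[9, 3], [2, -12], [12, -2]] = [[-4, 6], [5, 1], [-1, 6]].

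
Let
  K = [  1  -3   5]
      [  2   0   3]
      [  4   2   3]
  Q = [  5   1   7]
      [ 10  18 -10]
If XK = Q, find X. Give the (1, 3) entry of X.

K is on the right of X, so right-multiply by K⁻¹: X = QK⁻¹.
K has determinant -4; K⁻¹ = [[3/2, -19/4, 9/4], [-3/2, 17/4, -7/4], [-1, 7/2, -3/2]].
X = QK⁻¹ = [[5, 1, 7], [10, 18, -10]] · [[3/2, -19/4, 9/4], [-3/2, 17/4, -7/4], [-1, 7/2, -3/2]] = [[-1, 5, -1], [-2, -6, 6]].

-1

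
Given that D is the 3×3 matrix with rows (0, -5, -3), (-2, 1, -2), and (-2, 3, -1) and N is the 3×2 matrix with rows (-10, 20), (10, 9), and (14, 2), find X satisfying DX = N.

X = [[-4, 0], [2, -1], [0, -5]]

Left-multiplying both sides by D⁻¹ gives X = D⁻¹N.
det D = 2, so D⁻¹ = [[5/2, -7, 13/2], [1, -3, 3], [-2, 5, -5]].
X = D⁻¹N = [[5/2, -7, 13/2], [1, -3, 3], [-2, 5, -5]] · [[-10, 20], [10, 9], [14, 2]] = [[-4, 0], [2, -1], [0, -5]].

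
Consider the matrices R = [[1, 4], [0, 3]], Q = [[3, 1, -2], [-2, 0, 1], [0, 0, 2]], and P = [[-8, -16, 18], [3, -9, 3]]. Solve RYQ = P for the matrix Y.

Y = [[-4, 0, 3], [-3, -5, 0]]

Y = R⁻¹PQ⁻¹ (apply R⁻¹ on the left and Q⁻¹ on the right).
R has determinant 3; R⁻¹ = [[1, -4/3], [0, 1/3]].
det Q = 4; the adjugate gives Q⁻¹ = [[0, -1/2, 1/4], [1, 3/2, 1/4], [0, 0, 1/2]].
R⁻¹P = [[-12, -4, 14], [1, -3, 1]].
Y = (R⁻¹P)Q⁻¹ = [[-4, 0, 3], [-3, -5, 0]].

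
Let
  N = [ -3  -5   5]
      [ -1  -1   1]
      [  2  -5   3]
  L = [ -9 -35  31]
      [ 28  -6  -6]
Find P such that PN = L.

N is on the right of P, so right-multiply by N⁻¹: P = LN⁻¹.
det N = 4; the adjugate gives N⁻¹ = [[1/2, -5/2, 0], [5/4, -19/4, -1/2], [7/4, -25/4, -1/2]].
P = LN⁻¹ = [[-9, -35, 31], [28, -6, -6]] · [[1/2, -5/2, 0], [5/4, -19/4, -1/2], [7/4, -25/4, -1/2]] = [[6, -5, 2], [-4, -4, 6]].

P = [[6, -5, 2], [-4, -4, 6]]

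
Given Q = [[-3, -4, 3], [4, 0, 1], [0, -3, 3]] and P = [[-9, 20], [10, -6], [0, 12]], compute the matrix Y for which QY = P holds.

Y = [[1, -2], [6, -2], [6, 2]]

Since Q multiplies Y on the left, Y = Q⁻¹P.
det Q = 3, so Q⁻¹ = [[1, 1, -4/3], [-4, -3, 5], [-4, -3, 16/3]].
Y = Q⁻¹P = [[1, 1, -4/3], [-4, -3, 5], [-4, -3, 16/3]] · [[-9, 20], [10, -6], [0, 12]] = [[1, -2], [6, -2], [6, 2]].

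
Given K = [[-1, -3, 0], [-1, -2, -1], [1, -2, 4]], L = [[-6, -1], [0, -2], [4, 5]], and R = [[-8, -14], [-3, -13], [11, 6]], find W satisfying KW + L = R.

KW = R − L = [[-2, -13], [-3, -11], [7, 1]].
Since K multiplies W on the left, W = K⁻¹(R − L).
det K = 1; the adjugate gives K⁻¹ = [[-10, 12, 3], [3, -4, -1], [4, -5, -1]].
W = K⁻¹(R − L) = [[5, 1], [-1, 4], [0, 2]].

W = [[5, 1], [-1, 4], [0, 2]]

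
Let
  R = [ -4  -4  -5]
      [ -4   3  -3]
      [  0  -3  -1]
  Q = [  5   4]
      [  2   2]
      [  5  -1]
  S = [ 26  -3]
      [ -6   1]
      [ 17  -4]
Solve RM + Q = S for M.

RM = S − Q = [[21, -7], [-8, -1], [12, -3]].
Since R multiplies M on the left, M = R⁻¹(S − Q).
det R = 4; the adjugate gives R⁻¹ = [[-3, 11/4, 27/4], [-1, 1, 2], [3, -3, -7]].
M = R⁻¹(S − Q) = [[-4, -2], [-5, 0], [3, 3]].

M = [[-4, -2], [-5, 0], [3, 3]]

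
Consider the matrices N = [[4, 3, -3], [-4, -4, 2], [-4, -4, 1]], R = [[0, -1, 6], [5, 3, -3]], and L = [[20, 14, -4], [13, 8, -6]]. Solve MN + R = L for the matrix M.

M = [[5, 5, -5], [3, 5, -4]]

MN = L − R = [[20, 15, -10], [8, 5, -3]].
Since N sits to the right of M, M = (L − R)N⁻¹.
N has determinant 4; N⁻¹ = [[1, 9/4, -3/2], [-1, -2, 1], [0, 1, -1]].
M = (L − R)N⁻¹ = [[5, 5, -5], [3, 5, -4]].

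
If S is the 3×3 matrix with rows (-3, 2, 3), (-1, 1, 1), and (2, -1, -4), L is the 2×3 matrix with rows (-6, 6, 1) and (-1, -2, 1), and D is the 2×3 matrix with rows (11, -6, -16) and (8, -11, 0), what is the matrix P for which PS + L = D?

PS = D − L = [[17, -12, -17], [9, -9, -1]].
Since S sits to the right of P, P = (D − L)S⁻¹.
S has determinant 2; S⁻¹ = [[-3/2, 5/2, -1/2], [-1, 3, 0], [-1/2, 1/2, -1/2]].
P = (D − L)S⁻¹ = [[-5, -2, 0], [-4, -5, -4]].

P = [[-5, -2, 0], [-4, -5, -4]]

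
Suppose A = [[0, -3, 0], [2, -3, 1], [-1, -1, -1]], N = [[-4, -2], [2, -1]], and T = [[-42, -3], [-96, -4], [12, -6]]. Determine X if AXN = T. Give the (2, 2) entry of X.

3

Left-multiply by A⁻¹ and right-multiply by N⁻¹: X = A⁻¹TN⁻¹.
det A = -3; the adjugate gives A⁻¹ = [[-4/3, 1, 1], [-1/3, 0, 0], [5/3, -1, -2]].
det N = 8; the adjugate gives N⁻¹ = [[-1/8, 1/4], [-1/4, -1/2]].
A⁻¹T = [[-28, -6], [14, 1], [2, 11]].
X = (A⁻¹T)N⁻¹ = [[5, -4], [-2, 3], [-3, -5]].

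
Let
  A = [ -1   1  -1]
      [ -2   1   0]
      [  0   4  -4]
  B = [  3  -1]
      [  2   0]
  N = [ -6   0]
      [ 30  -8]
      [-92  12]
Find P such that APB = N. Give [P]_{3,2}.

2

Isolating P: multiply by A⁻¹ from the left and B⁻¹ from the right, so P = A⁻¹NB⁻¹.
A has determinant 4; A⁻¹ = [[-1, 0, 1/4], [-2, 1, 1/2], [-2, 1, 1/4]].
det B = 2; the adjugate gives B⁻¹ = [[0, 1/2], [-1, 3/2]].
A⁻¹N = [[-17, 3], [-4, -2], [19, -5]].
P = (A⁻¹N)B⁻¹ = [[-3, -4], [2, -5], [5, 2]].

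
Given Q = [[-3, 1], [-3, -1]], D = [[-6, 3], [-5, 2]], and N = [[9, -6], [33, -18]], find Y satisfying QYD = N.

Y = Q⁻¹ND⁻¹ (apply Q⁻¹ on the left and D⁻¹ on the right).
Q has determinant 6; Q⁻¹ = [[-1/6, -1/6], [1/2, -1/2]].
D has determinant 3; D⁻¹ = [[2/3, -1], [5/3, -2]].
Q⁻¹N = [[-7, 4], [-12, 6]].
Y = (Q⁻¹N)D⁻¹ = [[2, -1], [2, 0]].

Y = [[2, -1], [2, 0]]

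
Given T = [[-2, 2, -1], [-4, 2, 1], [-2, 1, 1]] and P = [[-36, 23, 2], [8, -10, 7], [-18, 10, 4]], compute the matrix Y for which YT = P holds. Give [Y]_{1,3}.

1

Since T sits to the right of Y, Y = PT⁻¹.
T has determinant 2; T⁻¹ = [[1/2, -3/2, 2], [1, -2, 3], [0, -1, 2]].
Y = PT⁻¹ = [[-36, 23, 2], [8, -10, 7], [-18, 10, 4]] · [[1/2, -3/2, 2], [1, -2, 3], [0, -1, 2]] = [[5, 6, 1], [-6, 1, 0], [1, 3, 2]].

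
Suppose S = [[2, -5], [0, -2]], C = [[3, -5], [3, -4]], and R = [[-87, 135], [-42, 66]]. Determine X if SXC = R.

X = [[3, 0], [5, 2]]

X = S⁻¹RC⁻¹ (apply S⁻¹ on the left and C⁻¹ on the right).
det S = -4; the adjugate gives S⁻¹ = [[1/2, -5/4], [0, -1/2]].
C has determinant 3; C⁻¹ = [[-4/3, 5/3], [-1, 1]].
S⁻¹R = [[9, -15], [21, -33]].
X = (S⁻¹R)C⁻¹ = [[3, 0], [5, 2]].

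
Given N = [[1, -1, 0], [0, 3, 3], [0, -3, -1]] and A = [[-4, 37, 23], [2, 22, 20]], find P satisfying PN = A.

Right-multiplying both sides by N⁻¹ gives P = AN⁻¹.
N has determinant 6; N⁻¹ = [[1, -1/6, -1/2], [0, -1/6, -1/2], [0, 1/2, 1/2]].
P = AN⁻¹ = [[-4, 37, 23], [2, 22, 20]] · [[1, -1/6, -1/2], [0, -1/6, -1/2], [0, 1/2, 1/2]] = [[-4, 6, -5], [2, 6, -2]].

P = [[-4, 6, -5], [2, 6, -2]]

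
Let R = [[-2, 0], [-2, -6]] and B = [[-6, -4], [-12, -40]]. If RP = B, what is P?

Left-multiplying both sides by R⁻¹ gives P = R⁻¹B.
det R = 12; the adjugate gives R⁻¹ = [[-1/2, 0], [1/6, -1/6]].
P = R⁻¹B = [[-1/2, 0], [1/6, -1/6]] · [[-6, -4], [-12, -40]] = [[3, 2], [1, 6]].

P = [[3, 2], [1, 6]]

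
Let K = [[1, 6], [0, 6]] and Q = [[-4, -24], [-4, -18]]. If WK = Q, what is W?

K is on the right of W, so right-multiply by K⁻¹: W = QK⁻¹.
det K = 6, so K⁻¹ = [[1, -1], [0, 1/6]].
W = QK⁻¹ = [[-4, -24], [-4, -18]] · [[1, -1], [0, 1/6]] = [[-4, 0], [-4, 1]].

W = [[-4, 0], [-4, 1]]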